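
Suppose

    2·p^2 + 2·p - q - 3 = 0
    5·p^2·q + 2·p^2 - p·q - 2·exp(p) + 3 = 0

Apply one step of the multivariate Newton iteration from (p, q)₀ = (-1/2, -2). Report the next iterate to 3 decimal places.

(-0.063, -3.500)

At (-1/2, -2): F = (-1.500, -1.21306).
Jacobian J = [[4·p + 2, -1], [10·p·q + 4·p - q - 2·exp(p), 5·p^2 - p]].
At the point, J = [[0.000, -1.000], [8.78694, 1.750]] (det J = 8.78694).
Solving J·Δ = −F gives Δ = (0.437, -1.500).
Then the next iterate is (p, q)₁ = (-0.063, -3.500).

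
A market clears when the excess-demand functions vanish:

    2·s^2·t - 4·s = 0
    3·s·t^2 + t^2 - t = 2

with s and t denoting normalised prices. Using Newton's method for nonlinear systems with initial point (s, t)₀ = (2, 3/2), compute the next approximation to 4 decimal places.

At (2, 3/2): F = (4.0000, 12.2500).
Jacobian J = [[4·s·t - 4, 2·s^2], [3·t^2, 6·s·t + 2·t - 1]].
At the point, J = [[8.0000, 8.0000], [6.7500, 20.0000]] (det J = 106.0000).
Solving J·Δ = −F gives Δ = (0.1698, -0.6698).
Then the next iterate is (s, t)₁ = (2.1698, 0.8302).

(2.1698, 0.8302)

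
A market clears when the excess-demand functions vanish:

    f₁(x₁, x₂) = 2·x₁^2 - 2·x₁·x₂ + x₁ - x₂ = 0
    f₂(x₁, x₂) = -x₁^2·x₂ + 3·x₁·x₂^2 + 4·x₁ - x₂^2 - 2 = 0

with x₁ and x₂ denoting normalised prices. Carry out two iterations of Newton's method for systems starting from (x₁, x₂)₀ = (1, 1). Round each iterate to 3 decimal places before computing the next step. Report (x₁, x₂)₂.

At (1, 1): F = (0.000, 3.000).
Jacobian J = [[4·x₁ - 2·x₂ + 1, -2·x₁ - 1], [-2·x₁·x₂ + 3·x₂^2 + 4, -x₁^2 + 6·x₁·x₂ - 2·x₂]].
At the point, J = [[3.000, -3.000], [5.000, 3.000]] (det J = 24.000).
Solving J·Δ = −F gives Δ = (-0.375, -0.375).
Then the next iterate is (x₁, x₂)₁ = (0.625, 0.625).
Round to (0.625, 0.625) and repeat: F = (0.000, 0.59766), J = [[2.250, -2.250], [4.39062, 0.70312]].
Δ = (-0.117, -0.117), so (x₁, x₂)₂ = (0.508, 0.508).

(0.508, 0.508)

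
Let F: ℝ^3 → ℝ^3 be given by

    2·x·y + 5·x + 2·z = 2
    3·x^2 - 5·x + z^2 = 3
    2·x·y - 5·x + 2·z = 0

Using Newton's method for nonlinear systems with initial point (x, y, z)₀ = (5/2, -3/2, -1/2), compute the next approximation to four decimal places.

(0.2000, 6.8200, -20.0000)

At (5/2, -3/2, -1/2): F = (2.0000, 3.5000, -21.0000).
Jacobian J = [[2·y + 5, 2·x, 2], [6·x - 5, 0, 2·z], [2·y - 5, 2·x, 2]].
At the point, J = [[2.0000, 5.0000, 2.0000], [10.0000, 0.0000, -1.0000], [-8.0000, 5.0000, 2.0000]] (det J = 50.0000).
Solving J·Δ = −F gives Δ = (-2.3000, 8.3200, -19.5000).
Then the next iterate is (x, y, z)₁ = (0.2000, 6.8200, -20.0000).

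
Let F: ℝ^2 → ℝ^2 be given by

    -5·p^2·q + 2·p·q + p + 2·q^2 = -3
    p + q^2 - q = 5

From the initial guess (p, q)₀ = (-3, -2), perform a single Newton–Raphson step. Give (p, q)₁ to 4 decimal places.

(-1.2139, -2.0428)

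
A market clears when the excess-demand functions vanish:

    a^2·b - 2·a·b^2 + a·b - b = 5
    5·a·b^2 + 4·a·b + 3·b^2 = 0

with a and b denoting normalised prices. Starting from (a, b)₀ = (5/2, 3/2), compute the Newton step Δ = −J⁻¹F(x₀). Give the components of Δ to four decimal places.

(-0.2644, -0.8020)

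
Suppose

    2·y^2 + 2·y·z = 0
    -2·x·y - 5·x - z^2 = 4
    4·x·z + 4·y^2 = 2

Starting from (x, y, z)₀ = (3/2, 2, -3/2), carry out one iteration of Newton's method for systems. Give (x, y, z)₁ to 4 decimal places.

At (3/2, 2, -3/2): F = (2.0000, -19.7500, 5.0000).
Jacobian J = [[0, 4·y + 2·z, 2·y], [-2·y - 5, -2·x, -2·z], [4·z, 8·y, 4·x]].
At the point, J = [[0.0000, 5.0000, 4.0000], [-9.0000, -3.0000, 3.0000], [-6.0000, 16.0000, 6.0000]] (det J = -468.0000).
Solving J·Δ = −F gives Δ = (-1.4284, -1.2436, 1.0545).
Then the next iterate is (x, y, z)₁ = (0.0716, 0.7564, -0.4455).

(0.0716, 0.7564, -0.4455)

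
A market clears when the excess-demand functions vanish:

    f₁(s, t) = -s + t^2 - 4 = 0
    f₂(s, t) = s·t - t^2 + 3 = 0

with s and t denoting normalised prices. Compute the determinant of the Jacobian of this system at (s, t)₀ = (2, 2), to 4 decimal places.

J = [[-1, 2·t], [t, s - 2·t]].
At the point, J = [[-1.0000, 4.0000], [2.0000, -2.0000]].
det J = -6.0000.

-6.0000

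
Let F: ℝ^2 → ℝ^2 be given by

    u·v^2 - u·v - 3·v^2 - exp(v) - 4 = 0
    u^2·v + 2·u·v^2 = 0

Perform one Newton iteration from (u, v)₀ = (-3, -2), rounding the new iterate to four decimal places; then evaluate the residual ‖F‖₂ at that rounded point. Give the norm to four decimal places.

At (-3, -2): F = (-34.135335, -42.0000).
Jacobian J = [[v^2 - v, 2·u·v - u - 6·v - exp(v)], [2·u·v + 2·v^2, u^2 + 4·u·v]].
At the point, J = [[6.0000, 26.864665], [20.0000, 33.0000]] (det J = -339.293294).
Solving J·Δ = −F gives Δ = (0.0055, 1.2694).
Then the next iterate is (u, v)₁ = (-2.9945, -0.7306).
Re-evaluating at (-2.9945, -0.7306): F = (-9.869124, -9.748099), so ‖F‖₂ = 13.8717.

13.8717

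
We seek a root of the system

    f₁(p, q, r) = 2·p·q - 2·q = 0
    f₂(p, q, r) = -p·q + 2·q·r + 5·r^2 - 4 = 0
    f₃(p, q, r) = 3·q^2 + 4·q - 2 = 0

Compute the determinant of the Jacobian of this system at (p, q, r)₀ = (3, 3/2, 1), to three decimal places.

J = [[2·q, 2·p - 2, 0], [-q, -p + 2·r, 2·q + 10·r], [0, 6·q + 4, 0]].
At the point, J = [[3.000, 4.000, 0.000], [-1.500, -1.000, 13.000], [0.000, 13.000, 0.000]].
det J = -507.000.

-507.000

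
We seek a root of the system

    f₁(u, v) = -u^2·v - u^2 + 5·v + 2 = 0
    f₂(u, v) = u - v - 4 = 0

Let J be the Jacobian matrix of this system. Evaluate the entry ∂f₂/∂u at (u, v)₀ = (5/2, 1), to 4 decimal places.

∂f₂/∂u = 1.
At (5/2, 1) this is 1.0000.

1.0000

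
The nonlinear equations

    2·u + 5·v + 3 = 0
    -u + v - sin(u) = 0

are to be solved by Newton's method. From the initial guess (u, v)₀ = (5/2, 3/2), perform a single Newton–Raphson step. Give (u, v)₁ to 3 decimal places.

(-5.346, 1.538)

At (5/2, 3/2): F = (15.500, -1.59847).
Jacobian J = [[2, 5], [-cos(u) - 1, 1]].
At the point, J = [[2.000, 5.000], [-0.19886, 1.000]] (det J = 2.99428).
Solving J·Δ = −F gives Δ = (-7.846, 0.038).
Then the next iterate is (u, v)₁ = (-5.346, 1.538).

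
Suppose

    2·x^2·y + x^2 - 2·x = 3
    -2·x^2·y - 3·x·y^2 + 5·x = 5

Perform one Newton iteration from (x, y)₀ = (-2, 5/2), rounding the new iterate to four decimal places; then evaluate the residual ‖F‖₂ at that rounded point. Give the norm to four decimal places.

6.2891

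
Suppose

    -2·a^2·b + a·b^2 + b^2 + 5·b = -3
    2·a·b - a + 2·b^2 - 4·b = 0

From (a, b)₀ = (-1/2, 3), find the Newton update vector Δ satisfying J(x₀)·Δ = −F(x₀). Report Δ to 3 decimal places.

(-1.789, 0.778)

At (-1/2, 3): F = (21.000, 3.500).
Jacobian J = [[-4·a·b + b^2, -2·a^2 + 2·a·b + 2·b + 5], [2·b - 1, 2·a + 4·b - 4]].
At the point, J = [[15.000, 7.500], [5.000, 7.000]] (det J = 67.500).
Solving J·Δ = −F gives Δ = (-1.789, 0.778).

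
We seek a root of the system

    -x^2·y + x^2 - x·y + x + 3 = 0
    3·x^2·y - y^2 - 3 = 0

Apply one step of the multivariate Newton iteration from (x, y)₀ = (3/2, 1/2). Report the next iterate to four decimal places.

At (3/2, 1/2): F = (4.8750, 0.1250).
Jacobian J = [[-2·x·y + 2·x - y + 1, -x^2 - x], [6·x·y, 3·x^2 - 2·y]].
At the point, J = [[2.0000, -3.7500], [4.5000, 5.7500]] (det J = 28.3750).
Solving J·Δ = −F gives Δ = (-1.0044, 0.7643).
Then the next iterate is (x, y)₁ = (0.4956, 1.2643).

(0.4956, 1.2643)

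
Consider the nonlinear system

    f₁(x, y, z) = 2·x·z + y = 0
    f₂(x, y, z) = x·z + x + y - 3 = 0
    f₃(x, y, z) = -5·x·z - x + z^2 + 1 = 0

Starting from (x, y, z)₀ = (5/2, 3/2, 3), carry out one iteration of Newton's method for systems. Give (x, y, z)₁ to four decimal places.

(1.6481, 2.7037, 0.4815)

At (5/2, 3/2, 3): F = (16.5000, 8.5000, -30.0000).
Jacobian J = [[2·z, 1, 2·x], [z + 1, 1, x], [-5·z - 1, 0, -5·x + 2·z]].
At the point, J = [[6.0000, 1.0000, 5.0000], [4.0000, 1.0000, 2.5000], [-16.0000, 0.0000, -6.5000]] (det J = 27.0000).
Solving J·Δ = −F gives Δ = (-0.8519, 1.2037, -2.5185).
Then the next iterate is (x, y, z)₁ = (1.6481, 2.7037, 0.4815).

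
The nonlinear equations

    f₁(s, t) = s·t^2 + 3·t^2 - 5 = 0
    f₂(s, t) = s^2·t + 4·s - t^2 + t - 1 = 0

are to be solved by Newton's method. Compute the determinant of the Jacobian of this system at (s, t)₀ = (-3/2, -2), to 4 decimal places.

89.0000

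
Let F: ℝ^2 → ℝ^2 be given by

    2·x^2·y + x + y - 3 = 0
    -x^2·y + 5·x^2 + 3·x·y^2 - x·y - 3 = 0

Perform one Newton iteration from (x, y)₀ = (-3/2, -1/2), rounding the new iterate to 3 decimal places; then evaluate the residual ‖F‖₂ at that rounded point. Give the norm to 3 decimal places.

At (-3/2, -1/2): F = (-7.250, 7.500).
Jacobian J = [[4·x·y + 1, 2·x^2 + 1], [-2·x·y + 10·x + 3·y^2 - y, -x^2 + 6·x·y - x]].
At the point, J = [[4.000, 5.500], [-15.250, 3.750]] (det J = 98.875).
Solving J·Δ = −F gives Δ = (0.692, 0.815).
Then the next iterate is (x, y)₁ = (-0.808, 0.315).
Re-evaluating at (-0.808, 0.315): F = (-3.08170, 0.07267), so ‖F‖₂ = 3.083.

3.083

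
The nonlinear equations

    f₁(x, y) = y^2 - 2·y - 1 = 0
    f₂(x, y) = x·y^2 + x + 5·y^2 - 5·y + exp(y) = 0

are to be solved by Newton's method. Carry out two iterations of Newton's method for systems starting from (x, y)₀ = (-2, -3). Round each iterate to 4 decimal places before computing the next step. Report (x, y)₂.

(-2.3484, -0.5694)

At (-2, -3): F = (14.0000, 40.049787).
Jacobian J = [[0, 2·y - 2], [y^2 + 1, 2·x·y + 10·y + exp(y) - 5]].
At the point, J = [[0.0000, -8.0000], [10.0000, -22.950213]] (det J = 80.0000).
Solving J·Δ = −F gives Δ = (0.0113, 1.7500).
Then the next iterate is (x, y)₁ = (-1.9887, -1.2500).
Round to (-1.9887, -1.2500) and repeat: F = (3.0625, 9.252961), J = [[0.0000, -4.5000], [2.5625, -12.241745]].
Δ = (-0.3597, 0.6806), so (x, y)₂ = (-2.3484, -0.5694).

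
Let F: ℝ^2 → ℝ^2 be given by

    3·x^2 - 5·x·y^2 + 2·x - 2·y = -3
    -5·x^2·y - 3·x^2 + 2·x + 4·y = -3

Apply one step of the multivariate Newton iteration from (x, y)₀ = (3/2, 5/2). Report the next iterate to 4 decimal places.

(1.2133, 1.6565)

At (3/2, 5/2): F = (-39.1250, -18.8750).
Jacobian J = [[6·x - 5·y^2 + 2, -10·x·y - 2], [-10·x·y - 6·x + 2, -5·x^2 + 4]].
At the point, J = [[-20.2500, -39.5000], [-44.5000, -7.2500]] (det J = -1610.9375).
Solving J·Δ = −F gives Δ = (-0.2867, -0.8435).
Then the next iterate is (x, y)₁ = (1.2133, 1.6565).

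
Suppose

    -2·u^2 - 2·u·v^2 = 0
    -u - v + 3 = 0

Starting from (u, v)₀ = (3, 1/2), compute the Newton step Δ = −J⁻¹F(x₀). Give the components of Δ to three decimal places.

At (3, 1/2): F = (-19.500, -0.500).
Jacobian J = [[-4·u - 2·v^2, -4·u·v], [-1, -1]].
At the point, J = [[-12.500, -6.000], [-1.000, -1.000]] (det J = 6.500).
Solving J·Δ = −F gives Δ = (-2.538, 2.038).

(-2.538, 2.038)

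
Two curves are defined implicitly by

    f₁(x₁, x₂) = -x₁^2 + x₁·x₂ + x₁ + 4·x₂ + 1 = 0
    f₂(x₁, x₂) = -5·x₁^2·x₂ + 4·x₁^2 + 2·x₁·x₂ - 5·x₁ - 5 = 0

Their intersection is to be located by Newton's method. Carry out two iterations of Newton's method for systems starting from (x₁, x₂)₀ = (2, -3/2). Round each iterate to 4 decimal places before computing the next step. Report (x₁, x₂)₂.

(-0.1858, -0.8837)

At (2, -3/2): F = (-10.0000, 25.0000).
Jacobian J = [[-2·x₁ + x₂ + 1, x₁ + 4], [-10·x₁·x₂ + 8·x₁ + 2·x₂ - 5, -5·x₁^2 + 2·x₁]].
At the point, J = [[-4.5000, 6.0000], [38.0000, -16.0000]] (det J = -156.0000).
Solving J·Δ = −F gives Δ = (0.0641, 1.7147).
Then the next iterate is (x₁, x₂)₁ = (2.0641, 0.2147).
Round to (2.0641, 0.2147) and repeat: F = (0.105553, -1.965796), J = [[-2.9135, 6.0641], [7.510577, -17.174344]].
Δ = (-2.2499, -1.0984), so (x₁, x₂)₂ = (-0.1858, -0.8837).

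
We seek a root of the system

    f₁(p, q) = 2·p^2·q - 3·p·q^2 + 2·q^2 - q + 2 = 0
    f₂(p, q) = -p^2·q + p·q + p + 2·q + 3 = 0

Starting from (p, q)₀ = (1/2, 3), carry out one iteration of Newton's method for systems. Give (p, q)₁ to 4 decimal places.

At (1/2, 3): F = (5.0000, 10.2500).
Jacobian J = [[4·p·q - 3·q^2, 2·p^2 - 6·p·q + 4·q - 1], [-2·p·q + q + 1, -p^2 + p + 2]].
At the point, J = [[-21.0000, 2.5000], [1.0000, 2.2500]] (det J = -49.7500).
Solving J·Δ = −F gives Δ = (-0.2889, -4.4271).
Then the next iterate is (p, q)₁ = (0.2111, -1.4271).

(0.2111, -1.4271)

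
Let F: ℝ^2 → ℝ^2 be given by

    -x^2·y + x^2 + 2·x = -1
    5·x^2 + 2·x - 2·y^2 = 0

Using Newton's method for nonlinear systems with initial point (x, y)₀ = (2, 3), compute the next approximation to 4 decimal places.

(1.6250, 2.8125)

At (2, 3): F = (-3.0000, 6.0000).
Jacobian J = [[-2·x·y + 2·x + 2, -x^2], [10·x + 2, -4·y]].
At the point, J = [[-6.0000, -4.0000], [22.0000, -12.0000]] (det J = 160.0000).
Solving J·Δ = −F gives Δ = (-0.3750, -0.1875).
Then the next iterate is (x, y)₁ = (1.6250, 2.8125).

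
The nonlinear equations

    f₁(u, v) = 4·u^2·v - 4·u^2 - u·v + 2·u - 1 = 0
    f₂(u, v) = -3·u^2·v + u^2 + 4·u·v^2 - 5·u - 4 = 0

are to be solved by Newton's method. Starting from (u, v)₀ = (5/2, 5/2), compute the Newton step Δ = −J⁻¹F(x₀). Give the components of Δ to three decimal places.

At (5/2, 5/2): F = (35.250, 5.375).
Jacobian J = [[8·u·v - 8·u - v + 2, 4·u^2 - u], [-6·u·v + 2·u + 4·v^2 - 5, -3·u^2 + 8·u·v]].
At the point, J = [[29.500, 22.500], [-12.500, 31.250]] (det J = 1203.125).
Solving J·Δ = −F gives Δ = (-0.815, -0.498).

(-0.815, -0.498)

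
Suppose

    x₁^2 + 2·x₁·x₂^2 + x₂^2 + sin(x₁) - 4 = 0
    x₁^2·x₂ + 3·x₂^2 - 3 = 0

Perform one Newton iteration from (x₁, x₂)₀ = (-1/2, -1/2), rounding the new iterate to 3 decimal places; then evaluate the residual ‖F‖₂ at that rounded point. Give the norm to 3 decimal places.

At (-1/2, -1/2): F = (-4.22943, -2.375).
Jacobian J = [[2·x₁ + 2·x₂^2 + cos(x₁), 4·x₁·x₂ + 2·x₂], [2·x₁·x₂, x₁^2 + 6·x₂]].
At the point, J = [[0.37758, 0.000], [0.500, -2.750]] (det J = -1.03835).
Solving J·Δ = −F gives Δ = (11.201, 1.173).
Then the next iterate is (x₁, x₂)₁ = (10.701, 0.673).
Re-evaluating at (10.701, 0.673): F = (119.70099, 75.42496), so ‖F‖₂ = 141.482.

141.482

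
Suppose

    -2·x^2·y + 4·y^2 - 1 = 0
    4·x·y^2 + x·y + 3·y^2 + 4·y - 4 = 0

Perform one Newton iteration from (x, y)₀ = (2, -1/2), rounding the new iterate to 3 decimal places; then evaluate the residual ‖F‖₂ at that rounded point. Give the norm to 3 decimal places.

60.919

At (2, -1/2): F = (4.000, -4.250).
Jacobian J = [[-4·x·y, -2·x^2 + 8·y], [4·y^2 + y, 8·x·y + x + 6·y + 4]].
At the point, J = [[4.000, -12.000], [0.500, -5.000]] (det J = -14.000).
Solving J·Δ = −F gives Δ = (-5.071, -1.357).
Then the next iterate is (x, y)₁ = (-3.071, -1.857).
Re-evaluating at (-3.071, -1.857): F = (47.82068, -37.74055), so ‖F‖₂ = 60.919.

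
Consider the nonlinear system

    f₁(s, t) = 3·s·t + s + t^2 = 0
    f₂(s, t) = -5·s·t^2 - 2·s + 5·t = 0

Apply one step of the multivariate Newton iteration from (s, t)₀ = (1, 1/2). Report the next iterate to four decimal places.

At (1, 1/2): F = (2.7500, -0.7500).
Jacobian J = [[3·t + 1, 3·s + 2·t], [-5·t^2 - 2, -10·s·t + 5]].
At the point, J = [[2.5000, 4.0000], [-3.2500, 0.0000]] (det J = 13.0000).
Solving J·Δ = −F gives Δ = (-0.2308, -0.5433).
Then the next iterate is (s, t)₁ = (0.7692, -0.0433).

(0.7692, -0.0433)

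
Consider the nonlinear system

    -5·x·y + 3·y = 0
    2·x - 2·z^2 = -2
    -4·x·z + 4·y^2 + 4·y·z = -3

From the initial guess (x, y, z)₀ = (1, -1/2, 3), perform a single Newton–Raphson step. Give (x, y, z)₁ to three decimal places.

At (1, -1/2, 3): F = (1.000, -14.000, -14.000).
Jacobian J = [[-5·y, -5·x + 3, 0], [2, 0, -4·z], [-4·z, 8·y + 4·z, -4·x + 4·y]].
At the point, J = [[2.500, -2.000, 0.000], [2.000, 0.000, -12.000], [-12.000, 8.000, -6.000]] (det J = -72.000).
Solving J·Δ = −F gives Δ = (-1.000, -0.750, -1.333).
Then the next iterate is (x, y, z)₁ = (0.000, -1.250, 1.667).

(0.000, -1.250, 1.667)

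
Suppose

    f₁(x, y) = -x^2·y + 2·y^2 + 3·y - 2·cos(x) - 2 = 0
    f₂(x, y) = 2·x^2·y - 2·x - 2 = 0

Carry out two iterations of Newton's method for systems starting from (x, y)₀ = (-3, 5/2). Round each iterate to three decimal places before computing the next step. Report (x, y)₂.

(-1.742, 0.339)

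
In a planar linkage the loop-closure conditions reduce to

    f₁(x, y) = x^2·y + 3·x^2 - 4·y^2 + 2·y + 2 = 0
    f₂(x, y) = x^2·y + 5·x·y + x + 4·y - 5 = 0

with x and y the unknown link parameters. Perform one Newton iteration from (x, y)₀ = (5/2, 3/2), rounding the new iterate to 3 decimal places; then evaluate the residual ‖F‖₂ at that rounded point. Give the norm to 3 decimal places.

10.823

At (5/2, 3/2): F = (24.125, 31.625).
Jacobian J = [[2·x·y + 6·x, x^2 - 8·y + 2], [2·x·y + 5·y + 1, x^2 + 5·x + 4]].
At the point, J = [[22.500, -3.750], [16.000, 22.750]] (det J = 571.875).
Solving J·Δ = −F gives Δ = (-1.167, -0.569).
Then the next iterate is (x, y)₁ = (1.333, 0.931).
Re-evaluating at (1.333, 0.931): F = (7.37991, 7.91640), so ‖F‖₂ = 10.823.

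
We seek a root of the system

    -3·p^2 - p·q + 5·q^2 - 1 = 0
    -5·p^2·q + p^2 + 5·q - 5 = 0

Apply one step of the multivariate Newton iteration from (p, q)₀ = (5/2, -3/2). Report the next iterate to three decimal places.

(1.739, -1.184)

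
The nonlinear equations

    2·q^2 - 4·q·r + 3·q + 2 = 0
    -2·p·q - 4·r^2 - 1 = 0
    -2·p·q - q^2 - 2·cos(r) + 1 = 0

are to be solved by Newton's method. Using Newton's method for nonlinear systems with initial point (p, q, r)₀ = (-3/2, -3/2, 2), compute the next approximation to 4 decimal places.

At (-3/2, -3/2, 2): F = (14.0000, -21.5000, -4.917706).
Jacobian J = [[0, 4·q - 4·r + 3, -4·q], [-2·q, -2·p, -8·r], [-2·q, -2·p - 2·q, 2·sin(r)]].
At the point, J = [[0.0000, -11.0000, 6.0000], [3.0000, 3.0000, -16.0000], [3.0000, 6.0000, 1.818595]] (det J = 642.013630).
Solving J·Δ = −F gives Δ = (0.8734, 0.7008, -1.0486).
Then the next iterate is (p, q, r)₁ = (-0.6266, -0.7992, 0.9514).

(-0.6266, -0.7992, 0.9514)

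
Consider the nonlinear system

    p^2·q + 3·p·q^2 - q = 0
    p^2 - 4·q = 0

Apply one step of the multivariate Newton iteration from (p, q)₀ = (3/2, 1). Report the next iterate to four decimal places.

(1.4075, 0.4932)

At (3/2, 1): F = (5.7500, -1.7500).
Jacobian J = [[2·p·q + 3·q^2, p^2 + 6·p·q - 1], [2·p, -4]].
At the point, J = [[6.0000, 10.2500], [3.0000, -4.0000]] (det J = -54.7500).
Solving J·Δ = −F gives Δ = (-0.0925, -0.5068).
Then the next iterate is (p, q)₁ = (1.4075, 0.4932).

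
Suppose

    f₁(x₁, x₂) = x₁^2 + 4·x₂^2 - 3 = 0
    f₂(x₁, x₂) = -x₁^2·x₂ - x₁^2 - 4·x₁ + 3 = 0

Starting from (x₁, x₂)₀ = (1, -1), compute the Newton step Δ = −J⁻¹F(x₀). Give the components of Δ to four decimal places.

(-0.2941, 0.1765)

At (1, -1): F = (2.0000, -1.0000).
Jacobian J = [[2·x₁, 8·x₂], [-2·x₁·x₂ - 2·x₁ - 4, -x₁^2]].
At the point, J = [[2.0000, -8.0000], [-4.0000, -1.0000]] (det J = -34.0000).
Solving J·Δ = −F gives Δ = (-0.2941, 0.1765).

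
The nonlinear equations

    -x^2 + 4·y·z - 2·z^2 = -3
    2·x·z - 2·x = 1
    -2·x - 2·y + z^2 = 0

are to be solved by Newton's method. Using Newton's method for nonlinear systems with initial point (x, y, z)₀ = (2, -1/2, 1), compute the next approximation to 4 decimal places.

(0.8125, -0.0625, 1.2500)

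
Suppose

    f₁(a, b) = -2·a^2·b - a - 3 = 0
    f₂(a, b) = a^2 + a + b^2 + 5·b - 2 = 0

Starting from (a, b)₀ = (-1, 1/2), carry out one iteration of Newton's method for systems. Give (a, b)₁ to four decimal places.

(3.1250, 1.0625)

At (-1, 1/2): F = (-3.0000, 0.7500).
Jacobian J = [[-4·a·b - 1, -2·a^2], [2·a + 1, 2·b + 5]].
At the point, J = [[1.0000, -2.0000], [-1.0000, 6.0000]] (det J = 4.0000).
Solving J·Δ = −F gives Δ = (4.1250, 0.5625).
Then the next iterate is (a, b)₁ = (3.1250, 1.0625).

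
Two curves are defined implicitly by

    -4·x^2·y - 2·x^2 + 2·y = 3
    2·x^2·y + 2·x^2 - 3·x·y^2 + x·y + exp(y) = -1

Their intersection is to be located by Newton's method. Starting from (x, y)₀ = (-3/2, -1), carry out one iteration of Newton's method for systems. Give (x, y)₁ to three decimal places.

At (-3/2, -1): F = (-0.500, 7.36788).
Jacobian J = [[-8·x·y - 4·x, -4·x^2 + 2], [4·x·y + 4·x - 3·y^2 + y, 2·x^2 - 6·x·y + x + exp(y)]].
At the point, J = [[-6.000, -7.000], [-4.000, -5.63212]] (det J = 5.79272).
Solving J·Δ = −F gives Δ = (-9.390, 7.977).
Then the next iterate is (x, y)₁ = (-10.890, 6.977).

(-10.890, 6.977)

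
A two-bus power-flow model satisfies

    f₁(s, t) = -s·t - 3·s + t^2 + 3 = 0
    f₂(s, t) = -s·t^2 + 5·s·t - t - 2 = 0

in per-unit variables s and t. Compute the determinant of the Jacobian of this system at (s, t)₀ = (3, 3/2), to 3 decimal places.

-22.500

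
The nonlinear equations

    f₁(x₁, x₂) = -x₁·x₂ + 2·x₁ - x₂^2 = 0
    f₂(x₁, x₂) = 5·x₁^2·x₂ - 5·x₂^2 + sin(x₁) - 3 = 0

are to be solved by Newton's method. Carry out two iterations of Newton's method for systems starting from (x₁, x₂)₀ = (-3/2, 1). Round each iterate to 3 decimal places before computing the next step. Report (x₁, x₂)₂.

At (-3/2, 1): F = (-2.500, 2.25251).
Jacobian J = [[-x₂ + 2, -x₁ - 2·x₂], [10·x₁·x₂ + cos(x₁), 5·x₁^2 - 10·x₂]].
At the point, J = [[1.000, -0.500], [-14.92926, 1.250]] (det J = -6.21463).
Solving J·Δ = −F gives Δ = (-0.322, -5.643).
Then the next iterate is (x₁, x₂)₁ = (-1.822, -4.643).
Round to (-1.822, -4.643) and repeat: F = (-33.66099, -188.82232), J = [[6.643, 11.108], [84.34689, 63.02842]].
Δ = (-0.047, 3.058), so (x₁, x₂)₂ = (-1.869, -1.585).

(-1.869, -1.585)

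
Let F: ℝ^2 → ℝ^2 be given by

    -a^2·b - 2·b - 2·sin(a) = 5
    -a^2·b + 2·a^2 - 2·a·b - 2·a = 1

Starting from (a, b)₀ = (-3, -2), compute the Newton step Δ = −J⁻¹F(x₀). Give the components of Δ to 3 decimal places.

(1.261, 0.423)

At (-3, -2): F = (17.28224, 29.000).
Jacobian J = [[-2·a·b - 2·cos(a), -a^2 - 2], [-2·a·b + 4·a - 2·b - 2, -a^2 - 2·a]].
At the point, J = [[-10.02002, -11.000], [-22.000, -3.000]] (det J = -211.93995).
Solving J·Δ = −F gives Δ = (1.261, 0.423).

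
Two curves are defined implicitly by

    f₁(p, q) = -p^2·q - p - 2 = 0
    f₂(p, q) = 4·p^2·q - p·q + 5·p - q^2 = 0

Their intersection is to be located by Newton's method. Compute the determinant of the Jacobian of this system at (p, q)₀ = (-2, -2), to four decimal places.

J = [[-2·p·q - 1, -p^2], [8·p·q - q + 5, 4·p^2 - p - 2·q]].
At the point, J = [[-9.0000, -4.0000], [39.0000, 22.0000]].
det J = -42.0000.

-42.0000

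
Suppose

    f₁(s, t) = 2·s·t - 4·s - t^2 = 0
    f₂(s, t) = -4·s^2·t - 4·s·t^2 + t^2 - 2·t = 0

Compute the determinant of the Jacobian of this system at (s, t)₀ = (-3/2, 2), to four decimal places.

56.0000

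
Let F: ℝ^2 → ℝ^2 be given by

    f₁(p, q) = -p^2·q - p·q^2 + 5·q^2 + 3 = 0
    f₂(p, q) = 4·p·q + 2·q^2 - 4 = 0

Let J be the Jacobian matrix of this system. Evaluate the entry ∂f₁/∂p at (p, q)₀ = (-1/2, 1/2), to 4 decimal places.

0.2500

∂f₁/∂p = -2·p·q - q^2.
At (-1/2, 1/2) this is 0.2500.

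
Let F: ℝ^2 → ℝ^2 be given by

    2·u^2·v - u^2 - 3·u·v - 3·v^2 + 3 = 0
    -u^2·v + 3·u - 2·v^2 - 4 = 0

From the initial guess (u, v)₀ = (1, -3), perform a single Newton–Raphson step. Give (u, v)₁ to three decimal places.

(1.144, -1.663)

At (1, -3): F = (-22.000, -16.000).
Jacobian J = [[4·u·v - 2·u - 3·v, 2·u^2 - 3·u - 6·v], [-2·u·v + 3, -u^2 - 4·v]].
At the point, J = [[-5.000, 17.000], [9.000, 11.000]] (det J = -208.000).
Solving J·Δ = −F gives Δ = (0.144, 1.337).
Then the next iterate is (u, v)₁ = (1.144, -1.663).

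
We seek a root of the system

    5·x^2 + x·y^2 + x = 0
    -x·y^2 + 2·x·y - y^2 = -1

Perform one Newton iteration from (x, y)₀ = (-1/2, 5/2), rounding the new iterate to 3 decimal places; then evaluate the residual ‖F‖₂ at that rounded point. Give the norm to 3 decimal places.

At (-1/2, 5/2): F = (-2.375, -4.625).
Jacobian J = [[10·x + y^2 + 1, 2·x·y], [-y^2 + 2·y, -2·x·y + 2·x - 2·y]].
At the point, J = [[2.250, -2.500], [-1.250, -3.500]] (det J = -11.000).
Solving J·Δ = −F gives Δ = (-0.295, -1.216).
Then the next iterate is (x, y)₁ = (-0.795, 1.284).
Re-evaluating at (-0.795, 1.284): F = (1.05444, -1.37953), so ‖F‖₂ = 1.736.

1.736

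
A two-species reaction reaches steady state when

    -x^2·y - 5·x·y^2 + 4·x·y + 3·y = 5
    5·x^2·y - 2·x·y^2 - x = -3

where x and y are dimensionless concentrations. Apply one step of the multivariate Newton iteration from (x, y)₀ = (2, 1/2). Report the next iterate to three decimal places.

At (2, 1/2): F = (-4.000, 10.000).
Jacobian J = [[-2·x·y - 5·y^2 + 4·y, -x^2 - 10·x·y + 4·x + 3], [10·x·y - 2·y^2 - 1, 5·x^2 - 4·x·y]].
At the point, J = [[-1.250, -3.000], [8.500, 16.000]] (det J = 5.500).
Solving J·Δ = −F gives Δ = (6.182, -3.909).
Then the next iterate is (x, y)₁ = (8.182, -3.409).

(8.182, -3.409)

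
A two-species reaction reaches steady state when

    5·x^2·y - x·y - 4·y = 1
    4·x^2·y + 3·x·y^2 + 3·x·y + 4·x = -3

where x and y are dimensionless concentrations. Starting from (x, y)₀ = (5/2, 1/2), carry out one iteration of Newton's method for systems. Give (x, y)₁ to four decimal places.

At (5/2, 1/2): F = (11.3750, 31.1250).
Jacobian J = [[10·x·y - y, 5·x^2 - x - 4], [8·x·y + 3·y^2 + 3·y + 4, 4·x^2 + 6·x·y + 3·x]].
At the point, J = [[12.0000, 24.7500], [16.2500, 40.0000]] (det J = 77.8125).
Solving J·Δ = −F gives Δ = (4.0526, -2.4245).
Then the next iterate is (x, y)₁ = (6.5526, -1.9245).

(6.5526, -1.9245)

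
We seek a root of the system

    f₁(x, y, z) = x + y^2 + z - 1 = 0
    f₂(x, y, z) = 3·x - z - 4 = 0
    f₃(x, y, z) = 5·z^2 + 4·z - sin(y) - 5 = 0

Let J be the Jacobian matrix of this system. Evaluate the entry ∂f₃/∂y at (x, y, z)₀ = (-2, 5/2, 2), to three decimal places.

0.801

∂f₃/∂y = -cos(y).
At (-2, 5/2, 2) this is 0.801.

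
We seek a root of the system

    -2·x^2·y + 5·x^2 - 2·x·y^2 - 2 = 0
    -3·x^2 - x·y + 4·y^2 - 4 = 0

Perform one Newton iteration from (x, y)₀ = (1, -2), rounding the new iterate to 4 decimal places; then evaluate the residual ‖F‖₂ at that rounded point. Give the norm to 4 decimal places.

At (1, -2): F = (-1.0000, 11.0000).
Jacobian J = [[-4·x·y + 10·x - 2·y^2, -2·x^2 - 4·x·y], [-6·x - y, -x + 8·y]].
At the point, J = [[10.0000, 6.0000], [-4.0000, -17.0000]] (det J = -146.0000).
Solving J·Δ = −F gives Δ = (-0.3356, 0.7260).
Then the next iterate is (x, y)₁ = (0.6644, -1.2740).
Re-evaluating at (0.6644, -1.2740): F = (-0.824850, 2.014468), so ‖F‖₂ = 2.1768.

2.1768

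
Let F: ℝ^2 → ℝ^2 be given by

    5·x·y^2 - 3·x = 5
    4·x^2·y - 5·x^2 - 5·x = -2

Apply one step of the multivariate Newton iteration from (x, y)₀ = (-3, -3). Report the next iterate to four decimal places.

(-1.9576, -2.0309)

At (-3, -3): F = (-131.0000, -136.0000).
Jacobian J = [[5·y^2 - 3, 10·x·y], [8·x·y - 10·x - 5, 4·x^2]].
At the point, J = [[42.0000, 90.0000], [97.0000, 36.0000]] (det J = -7218.0000).
Solving J·Δ = −F gives Δ = (1.0424, 0.9691).
Then the next iterate is (x, y)₁ = (-1.9576, -2.0309).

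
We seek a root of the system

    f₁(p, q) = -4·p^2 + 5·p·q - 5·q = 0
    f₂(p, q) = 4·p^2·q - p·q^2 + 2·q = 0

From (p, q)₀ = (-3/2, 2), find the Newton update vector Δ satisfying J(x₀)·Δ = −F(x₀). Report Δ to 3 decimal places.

(9.500, 14.000)

At (-3/2, 2): F = (-34.000, 28.000).
Jacobian J = [[-8·p + 5·q, 5·p - 5], [8·p·q - q^2, 4·p^2 - 2·p·q + 2]].
At the point, J = [[22.000, -12.500], [-28.000, 17.000]] (det J = 24.000).
Solving J·Δ = −F gives Δ = (9.500, 14.000).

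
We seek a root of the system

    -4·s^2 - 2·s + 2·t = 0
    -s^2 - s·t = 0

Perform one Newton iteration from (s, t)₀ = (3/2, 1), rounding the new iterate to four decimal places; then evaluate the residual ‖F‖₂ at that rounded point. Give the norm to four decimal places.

At (3/2, 1): F = (-10.0000, -3.7500).
Jacobian J = [[-8·s - 2, 2], [-2·s - t, -s]].
At the point, J = [[-14.0000, 2.0000], [-4.0000, -1.5000]] (det J = 29.0000).
Solving J·Δ = −F gives Δ = (-0.7759, -0.4310).
Then the next iterate is (s, t)₁ = (0.7241, 0.5690).
Re-evaluating at (0.7241, 0.5690): F = (-2.407483, -0.936334), so ‖F‖₂ = 2.5832.

2.5832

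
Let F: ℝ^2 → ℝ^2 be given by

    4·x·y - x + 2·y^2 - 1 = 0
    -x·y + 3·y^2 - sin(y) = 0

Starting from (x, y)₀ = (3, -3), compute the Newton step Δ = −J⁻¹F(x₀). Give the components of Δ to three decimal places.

At (3, -3): F = (-22.000, 36.14112).
Jacobian J = [[4·y - 1, 4·x + 4·y], [-y, -x + 6·y - cos(y)]].
At the point, J = [[-13.000, 0.000], [3.000, -20.01001]] (det J = 260.13010).
Solving J·Δ = −F gives Δ = (-1.692, 1.552).

(-1.692, 1.552)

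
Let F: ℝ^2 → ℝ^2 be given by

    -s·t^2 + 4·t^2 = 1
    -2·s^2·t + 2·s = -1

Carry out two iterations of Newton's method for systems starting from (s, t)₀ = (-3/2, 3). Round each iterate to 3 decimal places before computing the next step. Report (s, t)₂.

At (-3/2, 3): F = (48.500, -15.500).
Jacobian J = [[-t^2, -2·s·t + 8·t], [-4·s·t + 2, -2·s^2]].
At the point, J = [[-9.000, 33.000], [20.000, -4.500]] (det J = -619.500).
Solving J·Δ = −F gives Δ = (0.473, -1.341).
Then the next iterate is (s, t)₁ = (-1.027, 1.659).
Round to (-1.027, 1.659) and repeat: F = (12.83572, -4.55359), J = [[-2.75228, 16.67959], [8.81517, -2.10946]].
Δ = (0.346, -0.712), so (s, t)₂ = (-0.681, 0.947).

(-0.681, 0.947)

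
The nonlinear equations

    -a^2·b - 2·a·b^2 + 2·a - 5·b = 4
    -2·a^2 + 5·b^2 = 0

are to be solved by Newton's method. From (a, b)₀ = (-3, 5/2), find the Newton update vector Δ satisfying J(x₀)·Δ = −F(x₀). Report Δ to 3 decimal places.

(-5.025, 1.882)

At (-3, 5/2): F = (-7.500, 13.250).
Jacobian J = [[-2·a·b - 2·b^2 + 2, -a^2 - 4·a·b - 5], [-4·a, 10·b]].
At the point, J = [[4.500, 16.000], [12.000, 25.000]] (det J = -79.500).
Solving J·Δ = −F gives Δ = (-5.025, 1.882).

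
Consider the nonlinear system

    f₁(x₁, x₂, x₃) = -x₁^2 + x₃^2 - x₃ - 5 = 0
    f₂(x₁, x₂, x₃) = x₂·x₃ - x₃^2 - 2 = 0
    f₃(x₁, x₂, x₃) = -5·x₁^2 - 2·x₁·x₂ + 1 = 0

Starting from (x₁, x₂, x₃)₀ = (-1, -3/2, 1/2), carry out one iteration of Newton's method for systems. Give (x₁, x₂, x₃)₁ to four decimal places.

At (-1, -3/2, 1/2): F = (-6.2500, -3.0000, -7.0000).
Jacobian J = [[-2·x₁, 0, 2·x₃ - 1], [0, x₃, x₂ - 2·x₃], [-10·x₁ - 2·x₂, -2·x₁, 0]].
At the point, J = [[2.0000, 0.0000, 0.0000], [0.0000, 0.5000, -2.5000], [13.0000, 2.0000, 0.0000]] (det J = 10.0000).
Solving J·Δ = −F gives Δ = (3.1250, -16.8125, -4.5625).
Then the next iterate is (x₁, x₂, x₃)₁ = (2.1250, -18.3125, -4.0625).

(2.1250, -18.3125, -4.0625)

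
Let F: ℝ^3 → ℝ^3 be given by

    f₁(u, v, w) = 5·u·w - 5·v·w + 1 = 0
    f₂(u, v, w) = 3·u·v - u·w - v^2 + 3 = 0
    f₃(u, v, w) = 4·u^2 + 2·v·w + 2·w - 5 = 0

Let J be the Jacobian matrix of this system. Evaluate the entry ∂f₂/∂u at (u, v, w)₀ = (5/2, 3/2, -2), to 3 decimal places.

∂f₂/∂u = 3·v - w.
At (5/2, 3/2, -2) this is 6.500.

6.500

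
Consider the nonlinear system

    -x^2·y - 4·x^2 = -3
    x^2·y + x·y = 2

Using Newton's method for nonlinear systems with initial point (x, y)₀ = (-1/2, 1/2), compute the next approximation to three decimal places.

(-1.389, -8.000)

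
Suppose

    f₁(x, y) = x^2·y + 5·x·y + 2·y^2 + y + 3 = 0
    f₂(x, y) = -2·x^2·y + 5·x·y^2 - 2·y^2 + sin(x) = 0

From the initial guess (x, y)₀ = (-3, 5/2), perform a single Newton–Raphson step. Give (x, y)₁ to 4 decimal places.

At (-3, 5/2): F = (3.0000, -151.391120).
Jacobian J = [[2·x·y + 5·y, x^2 + 5·x + 4·y + 1], [-4·x·y + 5·y^2 + cos(x), -2·x^2 + 10·x·y - 4·y]].
At the point, J = [[-2.5000, 5.0000], [60.260008, -103.0000]] (det J = -43.800038).
Solving J·Δ = −F gives Δ = (10.2273, 4.5136).
Then the next iterate is (x, y)₁ = (7.2273, 7.0136).

(7.2273, 7.0136)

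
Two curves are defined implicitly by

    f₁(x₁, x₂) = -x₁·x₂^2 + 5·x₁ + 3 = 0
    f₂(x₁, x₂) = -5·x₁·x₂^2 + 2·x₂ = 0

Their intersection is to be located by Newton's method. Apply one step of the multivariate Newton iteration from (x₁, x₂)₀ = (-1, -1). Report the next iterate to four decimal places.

(-0.6667, -0.8333)

At (-1, -1): F = (-1.0000, 3.0000).
Jacobian J = [[-x₂^2 + 5, -2·x₁·x₂], [-5·x₂^2, -10·x₁·x₂ + 2]].
At the point, J = [[4.0000, -2.0000], [-5.0000, -8.0000]] (det J = -42.0000).
Solving J·Δ = −F gives Δ = (0.3333, 0.1667).
Then the next iterate is (x₁, x₂)₁ = (-0.6667, -0.8333).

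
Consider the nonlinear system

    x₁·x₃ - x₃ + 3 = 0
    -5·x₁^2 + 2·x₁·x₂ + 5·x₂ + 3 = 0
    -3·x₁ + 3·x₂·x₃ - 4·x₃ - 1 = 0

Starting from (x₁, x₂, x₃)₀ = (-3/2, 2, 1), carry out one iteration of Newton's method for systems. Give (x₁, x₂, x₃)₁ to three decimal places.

(-1.100, 0.327, 1.360)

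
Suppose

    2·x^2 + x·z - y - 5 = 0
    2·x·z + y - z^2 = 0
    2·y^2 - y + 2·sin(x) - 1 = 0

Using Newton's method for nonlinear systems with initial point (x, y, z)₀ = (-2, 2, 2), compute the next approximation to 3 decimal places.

At (-2, 2, 2): F = (-3.000, -10.000, 3.18141).
Jacobian J = [[4·x + z, -1, x], [2·z, 1, 2·x - 2·z], [2·cos(x), 4·y - 1, 0]].
At the point, J = [[-6.000, -1.000, -2.000], [4.000, 1.000, -8.000], [-0.83229, 7.000, 0.000]] (det J = -400.32294).
Solving J·Δ = −F gives Δ = (0.010, -0.453, -1.302).
Then the next iterate is (x, y, z)₁ = (-1.990, 1.547, 0.698).

(-1.990, 1.547, 0.698)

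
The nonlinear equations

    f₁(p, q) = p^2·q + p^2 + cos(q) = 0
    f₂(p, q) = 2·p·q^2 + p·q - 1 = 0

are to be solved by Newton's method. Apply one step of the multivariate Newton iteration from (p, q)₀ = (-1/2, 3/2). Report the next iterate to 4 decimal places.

(-0.0901, 1.0598)

At (-1/2, 3/2): F = (0.695737, -4.0000).
Jacobian J = [[2·p·q + 2·p, p^2 - sin(q)], [2·q^2 + q, 4·p·q + p]].
At the point, J = [[-2.5000, -0.747495], [6.0000, -3.5000]] (det J = 13.234970).
Solving J·Δ = −F gives Δ = (0.4099, -0.4402).
Then the next iterate is (p, q)₁ = (-0.0901, 1.0598).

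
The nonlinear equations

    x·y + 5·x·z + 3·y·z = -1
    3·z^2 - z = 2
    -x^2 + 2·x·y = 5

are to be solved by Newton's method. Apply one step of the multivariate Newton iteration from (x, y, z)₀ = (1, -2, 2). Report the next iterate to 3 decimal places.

At (1, -2, 2): F = (-3.000, 8.000, -10.000).
Jacobian J = [[y + 5·z, x + 3·z, 5·x + 3·y], [0, 0, 6·z - 1], [-2·x + 2·y, 2·x, 0]].
At the point, J = [[8.000, 7.000, -1.000], [0.000, 0.000, 11.000], [-6.000, 2.000, 0.000]] (det J = -638.000).
Solving J·Δ = −F gives Δ = (-1.129, 1.614, -0.727).
Then the next iterate is (x, y, z)₁ = (-0.129, -0.386, 1.273).

(-0.129, -0.386, 1.273)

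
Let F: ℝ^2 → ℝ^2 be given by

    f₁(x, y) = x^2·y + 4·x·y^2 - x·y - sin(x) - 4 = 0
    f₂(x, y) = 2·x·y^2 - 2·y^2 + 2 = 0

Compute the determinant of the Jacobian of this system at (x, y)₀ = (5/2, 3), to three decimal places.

-269.079

J = [[2·x·y + 4·y^2 - y - cos(x), x^2 + 8·x·y - x], [2·y^2, 4·x·y - 4·y]].
At the point, J = [[48.80114, 63.750], [18.000, 18.000]].
det J = -269.079.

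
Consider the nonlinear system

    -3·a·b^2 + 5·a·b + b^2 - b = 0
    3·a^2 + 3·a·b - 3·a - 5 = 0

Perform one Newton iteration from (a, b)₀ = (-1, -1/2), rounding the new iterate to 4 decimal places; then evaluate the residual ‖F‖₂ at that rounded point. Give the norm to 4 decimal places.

0.8665

At (-1, -1/2): F = (4.0000, 2.5000).
Jacobian J = [[-3·b^2 + 5·b, -6·a·b + 5·a + 2·b - 1], [6·a + 3·b - 3, 3·a]].
At the point, J = [[-3.2500, -10.0000], [-10.5000, -3.0000]] (det J = -95.2500).
Solving J·Δ = −F gives Δ = (0.1365, 0.3556).
Then the next iterate is (a, b)₁ = (-0.8635, -0.1444).
Re-evaluating at (-0.8635, -0.1444): F = (0.842714, 0.201465), so ‖F‖₂ = 0.8665.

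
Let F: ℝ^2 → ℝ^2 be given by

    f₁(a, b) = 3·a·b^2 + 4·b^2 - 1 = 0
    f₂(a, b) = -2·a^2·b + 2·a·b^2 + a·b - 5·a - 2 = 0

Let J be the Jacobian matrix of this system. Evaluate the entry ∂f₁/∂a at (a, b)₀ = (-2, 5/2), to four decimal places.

18.7500

∂f₁/∂a = 3·b^2.
At (-2, 5/2) this is 18.7500.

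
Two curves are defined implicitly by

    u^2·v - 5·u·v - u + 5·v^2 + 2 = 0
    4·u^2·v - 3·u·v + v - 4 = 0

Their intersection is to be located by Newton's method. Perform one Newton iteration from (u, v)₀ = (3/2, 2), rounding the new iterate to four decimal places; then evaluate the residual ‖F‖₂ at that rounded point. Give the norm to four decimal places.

At (3/2, 2): F = (10.0000, 7.0000).
Jacobian J = [[2·u·v - 5·v - 1, u^2 - 5·u + 10·v], [8·u·v - 3·v, 4·u^2 - 3·u + 1]].
At the point, J = [[-5.0000, 14.7500], [18.0000, 5.5000]] (det J = -293.0000).
Solving J·Δ = −F gives Δ = (-0.1647, -0.7338).
Then the next iterate is (u, v)₁ = (1.3353, 1.2662).
Re-evaluating at (1.3353, 1.2662): F = (2.484896, 1.224600), so ‖F‖₂ = 2.7703.

2.7703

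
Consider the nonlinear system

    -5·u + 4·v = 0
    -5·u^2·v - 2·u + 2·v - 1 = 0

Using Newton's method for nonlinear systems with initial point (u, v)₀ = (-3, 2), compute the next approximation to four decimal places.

(-42.1176, -52.6471)

At (-3, 2): F = (23.0000, -81.0000).
Jacobian J = [[-5, 4], [-10·u·v - 2, -5·u^2 + 2]].
At the point, J = [[-5.0000, 4.0000], [58.0000, -43.0000]] (det J = -17.0000).
Solving J·Δ = −F gives Δ = (-39.1176, -54.6471).
Then the next iterate is (u, v)₁ = (-42.1176, -52.6471).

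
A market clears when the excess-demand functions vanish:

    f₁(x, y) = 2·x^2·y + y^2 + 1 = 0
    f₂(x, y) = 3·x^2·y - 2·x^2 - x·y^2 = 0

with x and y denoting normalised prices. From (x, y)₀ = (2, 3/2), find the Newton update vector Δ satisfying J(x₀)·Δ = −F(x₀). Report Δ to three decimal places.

At (2, 3/2): F = (15.250, 5.500).
Jacobian J = [[4·x·y, 2·x^2 + 2·y], [6·x·y - 4·x - y^2, 3·x^2 - 2·x·y]].
At the point, J = [[12.000, 11.000], [7.750, 6.000]] (det J = -13.250).
Solving J·Δ = −F gives Δ = (2.340, -3.939).

(2.340, -3.939)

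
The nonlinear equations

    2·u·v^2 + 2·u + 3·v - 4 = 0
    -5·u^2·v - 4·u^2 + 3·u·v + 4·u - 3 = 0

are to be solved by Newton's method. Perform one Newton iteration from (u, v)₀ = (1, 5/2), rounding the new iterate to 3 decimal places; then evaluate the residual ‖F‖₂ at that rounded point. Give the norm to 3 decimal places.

At (1, 5/2): F = (18.000, -8.000).
Jacobian J = [[2·v^2 + 2, 4·u·v + 3], [-10·u·v - 8·u + 3·v + 4, -5·u^2 + 3·u]].
At the point, J = [[14.500, 13.000], [-21.500, -2.000]] (det J = 250.500).
Solving J·Δ = −F gives Δ = (-0.271, -1.082).
Then the next iterate is (u, v)₁ = (0.729, 1.418).
Re-evaluating at (0.729, 1.418): F = (4.64364, -2.87651), so ‖F‖₂ = 5.462.

5.462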